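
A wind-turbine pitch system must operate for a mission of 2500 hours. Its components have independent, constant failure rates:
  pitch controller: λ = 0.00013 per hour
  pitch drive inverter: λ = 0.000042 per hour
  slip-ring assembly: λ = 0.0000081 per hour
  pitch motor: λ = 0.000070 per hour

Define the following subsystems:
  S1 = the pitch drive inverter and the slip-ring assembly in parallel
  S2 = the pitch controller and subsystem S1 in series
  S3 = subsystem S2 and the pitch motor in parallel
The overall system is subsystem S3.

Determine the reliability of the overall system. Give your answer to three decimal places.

R(pitch controller) = exp(−0.00013 × 2500) = 0.72253
R(pitch drive inverter) = exp(−0.000042 × 2500) = 0.90032
R(slip-ring assembly) = exp(−0.0000081 × 2500) = 0.97995
R(pitch motor) = exp(−0.000070 × 2500) = 0.83946
Parallel (pitch drive inverter and slip-ring assembly): 1 − (1 − 0.90032)(1 − 0.97995) = 0.99800
Series (pitch controller and [0.99800]): 0.72253 × 0.99800 = 0.72108
Parallel ([0.72108] and pitch motor): 1 − (1 − 0.72108)(1 − 0.83946) = 0.955

0.955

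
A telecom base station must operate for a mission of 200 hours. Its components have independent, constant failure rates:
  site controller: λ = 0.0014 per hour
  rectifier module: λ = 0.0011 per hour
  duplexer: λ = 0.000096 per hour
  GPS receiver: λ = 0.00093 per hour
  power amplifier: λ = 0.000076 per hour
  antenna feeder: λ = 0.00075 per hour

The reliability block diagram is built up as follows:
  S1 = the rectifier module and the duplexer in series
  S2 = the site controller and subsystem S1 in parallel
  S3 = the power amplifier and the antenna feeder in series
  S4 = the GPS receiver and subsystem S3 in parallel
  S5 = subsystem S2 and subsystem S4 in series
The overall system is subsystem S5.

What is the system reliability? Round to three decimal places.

0.924

R(site controller) = exp(−0.0014 × 200) = 0.75578
R(rectifier module) = exp(−0.0011 × 200) = 0.80252
R(duplexer) = exp(−0.000096 × 200) = 0.98098
R(GPS receiver) = exp(−0.00093 × 200) = 0.83027
R(power amplifier) = exp(−0.000076 × 200) = 0.98491
R(antenna feeder) = exp(−0.00075 × 200) = 0.86071
Series (rectifier module and duplexer): 0.80252 × 0.98098 = 0.78726
Parallel (site controller and [0.78726]): 1 − (1 − 0.75578)(1 − 0.78726) = 0.94804
Series (power amplifier and antenna feeder): 0.98491 × 0.86071 = 0.84772
Parallel (GPS receiver and [0.84772]): 1 − (1 − 0.83027)(1 − 0.84772) = 0.97415
Series ([0.94804] and [0.97415]): 0.94804 × 0.97415 = 0.924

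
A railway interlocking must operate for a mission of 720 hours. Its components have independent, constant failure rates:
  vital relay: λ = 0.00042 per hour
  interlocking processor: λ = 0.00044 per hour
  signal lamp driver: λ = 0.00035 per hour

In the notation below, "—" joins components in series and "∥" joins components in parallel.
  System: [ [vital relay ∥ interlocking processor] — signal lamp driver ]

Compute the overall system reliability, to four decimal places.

0.7222

R(vital relay) = exp(−0.00042 × 720) = 0.739042
R(interlocking processor) = exp(−0.00044 × 720) = 0.728476
R(signal lamp driver) = exp(−0.00035 × 720) = 0.777245
Parallel (vital relay and interlocking processor): 1 − (1 − 0.739042)(1 − 0.728476) = 0.929144
Series ([0.929144] and signal lamp driver): 0.929144 × 0.777245 = 0.7222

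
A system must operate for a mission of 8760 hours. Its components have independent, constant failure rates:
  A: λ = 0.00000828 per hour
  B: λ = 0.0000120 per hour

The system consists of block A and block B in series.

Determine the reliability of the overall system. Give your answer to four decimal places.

R(A) = exp(−0.00000828 × 8760) = 0.930035
R(B) = exp(−0.0000120 × 8760) = 0.900216
Series (A and B): 0.930035 × 0.900216 = 0.8372

0.8372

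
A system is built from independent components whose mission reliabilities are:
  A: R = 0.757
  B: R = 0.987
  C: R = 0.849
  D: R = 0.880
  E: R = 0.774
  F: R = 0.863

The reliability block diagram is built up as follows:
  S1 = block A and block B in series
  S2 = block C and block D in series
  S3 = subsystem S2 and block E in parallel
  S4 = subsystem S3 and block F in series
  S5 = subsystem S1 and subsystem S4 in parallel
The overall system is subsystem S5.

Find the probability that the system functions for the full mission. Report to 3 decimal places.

0.953

Series (A and B): 0.75700 × 0.98700 = 0.74716
Series (C and D): 0.84900 × 0.88000 = 0.74712
Parallel ([0.74712] and E): 1 − (1 − 0.74712)(1 − 0.77400) = 0.94285
Series ([0.94285] and F): 0.94285 × 0.86300 = 0.81368
Parallel ([0.74716] and [0.81368]): 1 − (1 − 0.74716)(1 − 0.81368) = 0.953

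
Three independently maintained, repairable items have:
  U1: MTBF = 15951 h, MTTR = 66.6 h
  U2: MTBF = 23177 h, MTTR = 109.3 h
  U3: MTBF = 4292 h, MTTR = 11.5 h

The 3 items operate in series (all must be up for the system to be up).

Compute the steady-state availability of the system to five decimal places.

0.98852

A(U1) = MTBF/(MTBF+MTTR) = 15951/(15951+66.6) = 0.995842
A(U2) = MTBF/(MTBF+MTTR) = 23177/(23177+109.3) = 0.995306
A(U3) = MTBF/(MTBF+MTTR) = 4292/(4292+11.5) = 0.997328
Series availability: 0.995842 × 0.995306 × 0.997328 = 0.98852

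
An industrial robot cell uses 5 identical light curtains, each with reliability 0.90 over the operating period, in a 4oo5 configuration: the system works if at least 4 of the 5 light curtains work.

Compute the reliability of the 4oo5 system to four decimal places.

0.9185

R = Σ_{i=4}^{5} C(5,i) p^i (1−p)^{5−i} with p = 0.90
C(5,4)·0.90^4·0.10^1 = 0.328050
C(5,5)·0.90^5·0.10^0 = 0.590490
Sum = 0.9185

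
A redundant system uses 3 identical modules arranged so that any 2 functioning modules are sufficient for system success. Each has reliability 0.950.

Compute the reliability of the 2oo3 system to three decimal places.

0.993

R = Σ_{i=2}^{3} C(3,i) p^i (1−p)^{3−i} with p = 0.950
C(3,2)·0.950^2·0.050^1 = 0.13538
C(3,3)·0.950^3·0.050^0 = 0.85738
Sum = 0.993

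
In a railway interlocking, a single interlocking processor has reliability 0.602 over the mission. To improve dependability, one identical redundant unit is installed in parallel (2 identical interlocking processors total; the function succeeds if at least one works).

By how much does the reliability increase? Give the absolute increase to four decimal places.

R_before = 0.602
R_after = 1 − (1 − 0.602)^2 = 0.8416
ΔR = 0.8416 − 0.602 = 0.2396

0.2396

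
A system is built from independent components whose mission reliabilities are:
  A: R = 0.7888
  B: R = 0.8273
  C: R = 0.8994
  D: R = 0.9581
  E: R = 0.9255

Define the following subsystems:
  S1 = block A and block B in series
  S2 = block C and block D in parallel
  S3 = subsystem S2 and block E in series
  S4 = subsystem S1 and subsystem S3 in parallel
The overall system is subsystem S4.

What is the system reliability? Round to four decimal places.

0.9728

Series (A and B): 0.788800 × 0.827300 = 0.652574
Parallel (C and D): 1 − (1 − 0.899400)(1 − 0.958100) = 0.995785
Series ([0.995785] and E): 0.995785 × 0.925500 = 0.921599
Parallel ([0.652574] and [0.921599]): 1 − (1 − 0.652574)(1 − 0.921599) = 0.9728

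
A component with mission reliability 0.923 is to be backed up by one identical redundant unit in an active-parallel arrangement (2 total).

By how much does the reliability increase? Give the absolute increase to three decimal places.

0.071

R_before = 0.923
R_after = 1 − (1 − 0.923)^2 = 0.994
ΔR = 0.994 − 0.923 = 0.071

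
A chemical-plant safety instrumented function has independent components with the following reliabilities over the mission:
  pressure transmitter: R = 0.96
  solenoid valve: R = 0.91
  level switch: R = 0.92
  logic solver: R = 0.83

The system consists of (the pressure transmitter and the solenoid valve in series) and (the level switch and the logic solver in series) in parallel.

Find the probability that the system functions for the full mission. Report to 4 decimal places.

0.9701

Series (pressure transmitter and solenoid valve): 0.960000 × 0.910000 = 0.873600
Series (level switch and logic solver): 0.920000 × 0.830000 = 0.763600
Parallel ([0.873600] and [0.763600]): 1 − (1 − 0.873600)(1 − 0.763600) = 0.9701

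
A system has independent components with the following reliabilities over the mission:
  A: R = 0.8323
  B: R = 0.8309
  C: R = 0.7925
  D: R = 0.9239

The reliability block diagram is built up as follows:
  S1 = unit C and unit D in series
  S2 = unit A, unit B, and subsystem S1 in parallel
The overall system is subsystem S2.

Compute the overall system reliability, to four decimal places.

0.9924

Series (C and D): 0.792500 × 0.923900 = 0.732191
Parallel (A, B, and [0.732191]): 1 − (1 − 0.832300)(1 − 0.830900)(1 − 0.732191) = 0.9924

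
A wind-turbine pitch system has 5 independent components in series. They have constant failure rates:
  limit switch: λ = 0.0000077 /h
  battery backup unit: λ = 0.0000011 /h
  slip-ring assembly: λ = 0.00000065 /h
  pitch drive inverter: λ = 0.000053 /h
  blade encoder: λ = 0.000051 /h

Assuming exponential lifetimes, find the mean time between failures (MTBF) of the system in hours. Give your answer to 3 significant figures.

8810

Series of exponential components: λ_sys = Σ λ_i
λ_sys = 0.0000077 + 0.0000011 + 0.00000065 + 0.000053 + 0.000051 = 1.1345e-04 /h
MTBF = 1 / λ_sys = 8810 h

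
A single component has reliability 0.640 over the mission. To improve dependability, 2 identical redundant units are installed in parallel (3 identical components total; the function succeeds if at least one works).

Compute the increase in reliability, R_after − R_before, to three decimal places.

0.313

R_before = 0.640
R_after = 1 − (1 − 0.640)^3 = 0.953
ΔR = 0.953 − 0.640 = 0.313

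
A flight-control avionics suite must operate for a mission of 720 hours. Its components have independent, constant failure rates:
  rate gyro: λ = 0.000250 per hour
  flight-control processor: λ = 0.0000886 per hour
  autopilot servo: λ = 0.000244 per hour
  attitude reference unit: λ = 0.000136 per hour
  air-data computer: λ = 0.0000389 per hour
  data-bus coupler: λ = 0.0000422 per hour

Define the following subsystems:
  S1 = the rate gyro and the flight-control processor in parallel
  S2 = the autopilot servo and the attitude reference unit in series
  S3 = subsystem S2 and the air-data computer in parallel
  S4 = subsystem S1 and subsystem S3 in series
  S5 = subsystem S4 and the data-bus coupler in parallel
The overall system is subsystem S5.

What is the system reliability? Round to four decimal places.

R(rate gyro) = exp(−0.000250 × 720) = 0.835270
R(flight-control processor) = exp(−0.0000886 × 720) = 0.938200
R(autopilot servo) = exp(−0.000244 × 720) = 0.838886
R(attitude reference unit) = exp(−0.000136 × 720) = 0.906721
R(air-data computer) = exp(−0.0000389 × 720) = 0.972381
R(data-bus coupler) = exp(−0.0000422 × 720) = 0.970073
Parallel (rate gyro and flight-control processor): 1 − (1 − 0.835270)(1 − 0.938200) = 0.989820
Series (autopilot servo and attitude reference unit): 0.838886 × 0.906721 = 0.760636
Parallel ([0.760636] and air-data computer): 1 − (1 − 0.760636)(1 − 0.972381) = 0.993389
Series ([0.989820] and [0.993389]): 0.989820 × 0.993389 = 0.983276
Parallel ([0.983276] and data-bus coupler): 1 − (1 − 0.983276)(1 − 0.970073) = 0.9995

0.9995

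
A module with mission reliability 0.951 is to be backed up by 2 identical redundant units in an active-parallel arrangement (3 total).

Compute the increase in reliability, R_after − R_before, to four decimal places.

0.0489

R_before = 0.951
R_after = 1 − (1 − 0.951)^3 = 0.9999
ΔR = 0.9999 − 0.951 = 0.0489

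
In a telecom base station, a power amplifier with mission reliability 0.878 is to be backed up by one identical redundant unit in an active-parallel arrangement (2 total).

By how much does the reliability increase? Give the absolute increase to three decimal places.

0.107

R_before = 0.878
R_after = 1 − (1 − 0.878)^2 = 0.985
ΔR = 0.985 − 0.878 = 0.107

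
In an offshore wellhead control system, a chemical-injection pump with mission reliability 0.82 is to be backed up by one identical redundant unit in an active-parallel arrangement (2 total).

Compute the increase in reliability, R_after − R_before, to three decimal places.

R_before = 0.82
R_after = 1 − (1 − 0.82)^2 = 0.968
ΔR = 0.968 − 0.82 = 0.148

0.148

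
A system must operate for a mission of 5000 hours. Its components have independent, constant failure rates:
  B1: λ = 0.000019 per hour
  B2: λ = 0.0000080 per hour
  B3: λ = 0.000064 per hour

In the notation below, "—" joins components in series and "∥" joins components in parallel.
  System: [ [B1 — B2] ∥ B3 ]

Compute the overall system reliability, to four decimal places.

0.9654

R(B1) = exp(−0.000019 × 5000) = 0.909373
R(B2) = exp(−0.0000080 × 5000) = 0.960789
R(B3) = exp(−0.000064 × 5000) = 0.726149
Series (B1 and B2): 0.909373 × 0.960789 = 0.873716
Parallel ([0.873716] and B3): 1 − (1 − 0.873716)(1 − 0.726149) = 0.9654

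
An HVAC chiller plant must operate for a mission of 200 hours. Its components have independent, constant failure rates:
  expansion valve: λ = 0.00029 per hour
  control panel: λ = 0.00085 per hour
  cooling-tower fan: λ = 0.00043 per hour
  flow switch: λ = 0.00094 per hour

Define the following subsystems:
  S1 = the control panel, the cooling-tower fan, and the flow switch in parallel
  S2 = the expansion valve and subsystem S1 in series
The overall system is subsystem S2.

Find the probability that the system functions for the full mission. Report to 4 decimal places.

R(expansion valve) = exp(−0.00029 × 200) = 0.943650
R(control panel) = exp(−0.00085 × 200) = 0.843665
R(cooling-tower fan) = exp(−0.00043 × 200) = 0.917594
R(flow switch) = exp(−0.00094 × 200) = 0.828615
Parallel (control panel, cooling-tower fan, and flow switch): 1 − (1 − 0.843665)(1 − 0.917594)(1 − 0.828615) = 0.997792
Series (expansion valve and [0.997792]): 0.943650 × 0.997792 = 0.9416

0.9416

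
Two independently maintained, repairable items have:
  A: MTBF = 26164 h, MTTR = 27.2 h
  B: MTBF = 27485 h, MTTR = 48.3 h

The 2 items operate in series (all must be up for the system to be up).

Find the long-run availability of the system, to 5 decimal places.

A(A) = MTBF/(MTBF+MTTR) = 26164/(26164+27.2) = 0.998961
A(B) = MTBF/(MTBF+MTTR) = 27485/(27485+48.3) = 0.998246
Series availability: 0.998961 × 0.998246 = 0.99721

0.99721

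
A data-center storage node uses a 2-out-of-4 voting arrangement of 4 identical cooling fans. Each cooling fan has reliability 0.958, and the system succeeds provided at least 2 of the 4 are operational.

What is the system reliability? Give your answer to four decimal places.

R = Σ_{i=2}^{4} C(4,i) p^i (1−p)^{4−i} with p = 0.958
C(4,2)·0.958^2·0.042^2 = 0.009714
C(4,3)·0.958^3·0.042^1 = 0.147709
C(4,4)·0.958^4·0.042^0 = 0.842291
Sum = 0.9997

0.9997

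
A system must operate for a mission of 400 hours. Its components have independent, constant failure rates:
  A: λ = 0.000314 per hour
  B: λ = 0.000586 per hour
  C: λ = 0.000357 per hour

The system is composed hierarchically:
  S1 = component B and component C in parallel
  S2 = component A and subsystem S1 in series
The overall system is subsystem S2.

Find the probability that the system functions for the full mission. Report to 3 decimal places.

0.857

R(A) = exp(−0.000314 × 400) = 0.88197
R(B) = exp(−0.000586 × 400) = 0.79105
R(C) = exp(−0.000357 × 400) = 0.86693
Parallel (B and C): 1 − (1 − 0.79105)(1 − 0.86693) = 0.97220
Series (A and [0.97220]): 0.88197 × 0.97220 = 0.857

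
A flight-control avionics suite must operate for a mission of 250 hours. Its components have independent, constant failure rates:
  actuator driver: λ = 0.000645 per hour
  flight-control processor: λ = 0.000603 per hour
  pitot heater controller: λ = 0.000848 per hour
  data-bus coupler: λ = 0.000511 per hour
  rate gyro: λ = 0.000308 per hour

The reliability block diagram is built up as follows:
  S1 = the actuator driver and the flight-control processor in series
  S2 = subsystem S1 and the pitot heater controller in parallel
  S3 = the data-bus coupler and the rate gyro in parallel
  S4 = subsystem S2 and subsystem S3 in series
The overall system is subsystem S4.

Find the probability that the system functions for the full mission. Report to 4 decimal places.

0.9404

R(actuator driver) = exp(−0.000645 × 250) = 0.851079
R(flight-control processor) = exp(−0.000603 × 250) = 0.860063
R(pitot heater controller) = exp(−0.000848 × 250) = 0.808965
R(data-bus coupler) = exp(−0.000511 × 250) = 0.880073
R(rate gyro) = exp(−0.000308 × 250) = 0.925890
Series (actuator driver and flight-control processor): 0.851079 × 0.860063 = 0.731982
Parallel ([0.731982] and pitot heater controller): 1 − (1 − 0.731982)(1 − 0.808965) = 0.948799
Parallel (data-bus coupler and rate gyro): 1 − (1 − 0.880073)(1 − 0.925890) = 0.991112
Series ([0.948799] and [0.991112]): 0.948799 × 0.991112 = 0.9404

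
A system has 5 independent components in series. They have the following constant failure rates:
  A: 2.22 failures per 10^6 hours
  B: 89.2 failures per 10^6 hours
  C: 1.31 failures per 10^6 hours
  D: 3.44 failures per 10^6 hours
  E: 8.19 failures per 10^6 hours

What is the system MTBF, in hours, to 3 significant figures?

9580

Series of exponential components: λ_sys = Σ λ_i
λ_sys = 0.00000222 + 0.0000892 + 0.00000131 + 0.00000344 + 0.00000819 = 1.0436e-04 /h
MTBF = 1 / λ_sys = 9580 h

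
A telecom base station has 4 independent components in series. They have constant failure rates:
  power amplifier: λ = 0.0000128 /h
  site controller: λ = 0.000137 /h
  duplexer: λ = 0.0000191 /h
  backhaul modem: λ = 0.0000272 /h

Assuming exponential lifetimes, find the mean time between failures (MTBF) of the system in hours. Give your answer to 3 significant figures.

Series of exponential components: λ_sys = Σ λ_i
λ_sys = 0.0000128 + 0.000137 + 0.0000191 + 0.0000272 = 1.9610e-04 /h
MTBF = 1 / λ_sys = 5100 h

5100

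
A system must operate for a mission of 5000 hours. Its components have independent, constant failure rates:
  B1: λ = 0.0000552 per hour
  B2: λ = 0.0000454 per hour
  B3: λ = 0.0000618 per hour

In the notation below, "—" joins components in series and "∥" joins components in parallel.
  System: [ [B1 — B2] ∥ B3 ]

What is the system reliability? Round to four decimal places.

R(B1) = exp(−0.0000552 × 5000) = 0.758813
R(B2) = exp(−0.0000454 × 5000) = 0.796921
R(B3) = exp(−0.0000618 × 5000) = 0.734181
Series (B1 and B2): 0.758813 × 0.796921 = 0.604714
Parallel ([0.604714] and B3): 1 − (1 − 0.604714)(1 − 0.734181) = 0.8949

0.8949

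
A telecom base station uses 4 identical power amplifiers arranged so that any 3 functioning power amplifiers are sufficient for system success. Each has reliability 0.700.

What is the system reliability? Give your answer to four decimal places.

R = Σ_{i=3}^{4} C(4,i) p^i (1−p)^{4−i} with p = 0.700
C(4,3)·0.700^3·0.300^1 = 0.411600
C(4,4)·0.700^4·0.300^0 = 0.240100
Sum = 0.6517

0.6517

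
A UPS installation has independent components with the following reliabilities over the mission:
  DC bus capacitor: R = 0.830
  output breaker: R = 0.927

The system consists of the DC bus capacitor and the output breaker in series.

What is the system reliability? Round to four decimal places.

Series (DC bus capacitor and output breaker): 0.830000 × 0.927000 = 0.7694

0.7694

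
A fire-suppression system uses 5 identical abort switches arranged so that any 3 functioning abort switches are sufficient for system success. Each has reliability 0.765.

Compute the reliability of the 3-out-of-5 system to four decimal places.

R = Σ_{i=3}^{5} C(5,i) p^i (1−p)^{5−i} with p = 0.765
C(5,3)·0.765^3·0.235^2 = 0.247241
C(5,4)·0.765^4·0.235^1 = 0.402424
C(5,5)·0.765^5·0.235^0 = 0.262004
Sum = 0.9117

0.9117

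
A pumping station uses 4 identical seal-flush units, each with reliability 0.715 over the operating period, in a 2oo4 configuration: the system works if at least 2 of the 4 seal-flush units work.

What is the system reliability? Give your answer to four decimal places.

0.9272

R = Σ_{i=2}^{4} C(4,i) p^i (1−p)^{4−i} with p = 0.715
C(4,2)·0.715^2·0.285^2 = 0.249146
C(4,3)·0.715^3·0.285^1 = 0.416699
C(4,4)·0.715^4·0.285^0 = 0.261351
Sum = 0.9272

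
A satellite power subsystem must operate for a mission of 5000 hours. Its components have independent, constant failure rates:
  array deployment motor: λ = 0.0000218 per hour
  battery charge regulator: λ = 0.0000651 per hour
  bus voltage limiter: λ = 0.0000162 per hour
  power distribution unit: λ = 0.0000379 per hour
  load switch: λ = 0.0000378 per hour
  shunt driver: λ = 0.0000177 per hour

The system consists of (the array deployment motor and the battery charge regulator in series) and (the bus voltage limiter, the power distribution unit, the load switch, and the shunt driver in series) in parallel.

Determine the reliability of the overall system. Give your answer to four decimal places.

R(array deployment motor) = exp(−0.0000218 × 5000) = 0.896730
R(battery charge regulator) = exp(−0.0000651 × 5000) = 0.722166
R(bus voltage limiter) = exp(−0.0000162 × 5000) = 0.922194
R(power distribution unit) = exp(−0.0000379 × 5000) = 0.827373
R(load switch) = exp(−0.0000378 × 5000) = 0.827787
R(shunt driver) = exp(−0.0000177 × 5000) = 0.915303
Series (array deployment motor and battery charge regulator): 0.896730 × 0.722166 = 0.647588
Series (bus voltage limiter, power distribution unit, load switch, and shunt driver): 0.922194 × 0.827373 × 0.827787 × 0.915303 = 0.578106
Parallel ([0.647588] and [0.578106]): 1 − (1 − 0.647588)(1 − 0.578106) = 0.8513

0.8513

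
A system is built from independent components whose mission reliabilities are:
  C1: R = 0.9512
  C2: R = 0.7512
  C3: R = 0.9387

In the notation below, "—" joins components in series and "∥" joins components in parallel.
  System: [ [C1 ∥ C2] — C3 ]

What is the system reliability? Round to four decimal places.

0.9273

Parallel (C1 and C2): 1 − (1 − 0.951200)(1 − 0.751200) = 0.987859
Series ([0.987859] and C3): 0.987859 × 0.938700 = 0.9273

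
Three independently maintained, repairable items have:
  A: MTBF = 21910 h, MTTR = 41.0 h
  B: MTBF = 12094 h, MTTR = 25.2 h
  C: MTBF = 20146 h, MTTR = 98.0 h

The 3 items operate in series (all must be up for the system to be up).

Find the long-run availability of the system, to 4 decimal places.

A(A) = MTBF/(MTBF+MTTR) = 21910/(21910+41.0) = 0.998132
A(B) = MTBF/(MTBF+MTTR) = 12094/(12094+25.2) = 0.997921
A(C) = MTBF/(MTBF+MTTR) = 20146/(20146+98.0) = 0.995159
Series availability: 0.998132 × 0.997921 × 0.995159 = 0.9912

0.9912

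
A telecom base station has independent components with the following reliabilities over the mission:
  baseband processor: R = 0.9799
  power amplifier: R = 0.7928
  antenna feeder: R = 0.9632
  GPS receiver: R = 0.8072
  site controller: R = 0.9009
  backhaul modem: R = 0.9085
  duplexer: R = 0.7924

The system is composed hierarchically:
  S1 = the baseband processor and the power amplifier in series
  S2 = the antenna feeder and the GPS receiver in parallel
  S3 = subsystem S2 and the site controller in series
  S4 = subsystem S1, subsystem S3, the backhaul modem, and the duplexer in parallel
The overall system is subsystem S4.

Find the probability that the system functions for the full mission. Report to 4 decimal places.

0.9996

Series (baseband processor and power amplifier): 0.979900 × 0.792800 = 0.776865
Parallel (antenna feeder and GPS receiver): 1 − (1 − 0.963200)(1 − 0.807200) = 0.992905
Series ([0.992905] and site controller): 0.992905 × 0.900900 = 0.894508
Parallel ([0.776865], [0.894508], backhaul modem, and duplexer): 1 − (1 − 0.776865)(1 − 0.894508)(1 − 0.908500)(1 − 0.792400) = 0.9996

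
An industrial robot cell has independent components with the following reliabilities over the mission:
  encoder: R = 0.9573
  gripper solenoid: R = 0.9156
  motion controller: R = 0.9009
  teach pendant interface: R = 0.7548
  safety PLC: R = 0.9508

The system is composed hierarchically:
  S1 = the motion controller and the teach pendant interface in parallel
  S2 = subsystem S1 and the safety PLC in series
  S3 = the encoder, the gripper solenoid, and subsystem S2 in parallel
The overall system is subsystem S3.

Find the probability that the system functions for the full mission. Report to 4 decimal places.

Parallel (motion controller and teach pendant interface): 1 − (1 − 0.900900)(1 − 0.754800) = 0.975701
Series ([0.975701] and safety PLC): 0.975701 × 0.950800 = 0.927697
Parallel (encoder, gripper solenoid, and [0.927697]): 1 − (1 − 0.957300)(1 − 0.915600)(1 − 0.927697) = 0.9997

0.9997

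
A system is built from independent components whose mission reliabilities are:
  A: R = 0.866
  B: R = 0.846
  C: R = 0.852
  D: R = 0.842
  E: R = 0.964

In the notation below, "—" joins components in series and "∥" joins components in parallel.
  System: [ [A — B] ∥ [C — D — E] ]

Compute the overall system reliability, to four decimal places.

Series (A and B): 0.866000 × 0.846000 = 0.732636
Series (C, D, and E): 0.852000 × 0.842000 × 0.964000 = 0.691558
Parallel ([0.732636] and [0.691558]): 1 − (1 − 0.732636)(1 − 0.691558) = 0.9175

0.9175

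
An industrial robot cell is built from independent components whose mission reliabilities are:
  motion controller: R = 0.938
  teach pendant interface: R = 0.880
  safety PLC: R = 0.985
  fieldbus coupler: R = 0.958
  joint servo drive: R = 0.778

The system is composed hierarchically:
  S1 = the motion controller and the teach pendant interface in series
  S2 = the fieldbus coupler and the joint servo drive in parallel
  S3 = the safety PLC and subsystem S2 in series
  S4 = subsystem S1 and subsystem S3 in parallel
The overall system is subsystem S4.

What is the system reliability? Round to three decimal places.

0.996

Series (motion controller and teach pendant interface): 0.93800 × 0.88000 = 0.82544
Parallel (fieldbus coupler and joint servo drive): 1 − (1 − 0.95800)(1 − 0.77800) = 0.99068
Series (safety PLC and [0.99068]): 0.98500 × 0.99068 = 0.97582
Parallel ([0.82544] and [0.97582]): 1 − (1 − 0.82544)(1 − 0.97582) = 0.996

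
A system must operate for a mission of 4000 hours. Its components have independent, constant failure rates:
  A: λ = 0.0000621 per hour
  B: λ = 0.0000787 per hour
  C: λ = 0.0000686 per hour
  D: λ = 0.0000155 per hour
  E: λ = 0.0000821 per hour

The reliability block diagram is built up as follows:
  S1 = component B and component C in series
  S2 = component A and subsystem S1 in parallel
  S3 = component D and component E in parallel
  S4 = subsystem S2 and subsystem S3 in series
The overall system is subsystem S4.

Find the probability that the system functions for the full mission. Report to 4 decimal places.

R(A) = exp(−0.0000621 × 4000) = 0.780048
R(B) = exp(−0.0000787 × 4000) = 0.729935
R(C) = exp(−0.0000686 × 4000) = 0.760028
R(D) = exp(−0.0000155 × 4000) = 0.939883
R(E) = exp(−0.0000821 × 4000) = 0.720075
Series (B and C): 0.729935 × 0.760028 = 0.554771
Parallel (A and [0.554771]): 1 − (1 − 0.780048)(1 − 0.554771) = 0.902071
Parallel (D and E): 1 − (1 − 0.939883)(1 − 0.720075) = 0.983172
Series ([0.902071] and [0.983172]): 0.902071 × 0.983172 = 0.8869

0.8869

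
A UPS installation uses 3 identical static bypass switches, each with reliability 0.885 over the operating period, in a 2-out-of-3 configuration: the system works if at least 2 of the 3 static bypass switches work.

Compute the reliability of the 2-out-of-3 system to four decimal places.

R = Σ_{i=2}^{3} C(3,i) p^i (1−p)^{3−i} with p = 0.885
C(3,2)·0.885^2·0.115^1 = 0.270213
C(3,3)·0.885^3·0.115^0 = 0.693154
Sum = 0.9634

0.9634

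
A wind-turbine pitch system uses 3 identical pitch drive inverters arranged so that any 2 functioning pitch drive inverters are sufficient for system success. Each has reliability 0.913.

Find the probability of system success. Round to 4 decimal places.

0.9786

R = Σ_{i=2}^{3} C(3,i) p^i (1−p)^{3−i} with p = 0.913
C(3,2)·0.913^2·0.087^1 = 0.217562
C(3,3)·0.913^3·0.087^0 = 0.761048
Sum = 0.9786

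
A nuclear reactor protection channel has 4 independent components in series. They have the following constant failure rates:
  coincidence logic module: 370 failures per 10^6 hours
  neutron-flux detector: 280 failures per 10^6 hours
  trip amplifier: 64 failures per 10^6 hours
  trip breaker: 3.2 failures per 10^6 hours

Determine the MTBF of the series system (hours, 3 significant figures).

1390

Series of exponential components: λ_sys = Σ λ_i
λ_sys = 0.00037 + 0.00028 + 0.000064 + 0.0000032 = 7.1720e-04 /h
MTBF = 1 / λ_sys = 1390 h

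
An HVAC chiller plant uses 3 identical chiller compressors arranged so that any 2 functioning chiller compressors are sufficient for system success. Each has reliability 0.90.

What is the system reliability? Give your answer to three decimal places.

0.972

R = Σ_{i=2}^{3} C(3,i) p^i (1−p)^{3−i} with p = 0.90
C(3,2)·0.90^2·0.10^1 = 0.24300
C(3,3)·0.90^3·0.10^0 = 0.72900
Sum = 0.972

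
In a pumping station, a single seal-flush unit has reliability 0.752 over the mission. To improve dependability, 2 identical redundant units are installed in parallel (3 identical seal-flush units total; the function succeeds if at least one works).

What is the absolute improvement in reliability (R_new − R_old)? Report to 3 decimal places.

0.233

R_before = 0.752
R_after = 1 − (1 − 0.752)^3 = 0.985
ΔR = 0.985 − 0.752 = 0.233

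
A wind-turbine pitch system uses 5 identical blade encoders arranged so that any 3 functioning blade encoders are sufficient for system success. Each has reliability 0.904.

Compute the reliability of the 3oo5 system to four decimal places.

0.9924

R = Σ_{i=3}^{5} C(5,i) p^i (1−p)^{5−i} with p = 0.904
C(5,3)·0.904^3·0.096^2 = 0.068084
C(5,4)·0.904^4·0.096^1 = 0.320564
C(5,5)·0.904^5·0.096^0 = 0.603729
Sum = 0.9924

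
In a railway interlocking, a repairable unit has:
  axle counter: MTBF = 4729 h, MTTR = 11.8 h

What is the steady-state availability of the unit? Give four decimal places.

A(axle counter) = MTBF/(MTBF+MTTR) = 4729/(4729+11.8) = 0.9975

0.9975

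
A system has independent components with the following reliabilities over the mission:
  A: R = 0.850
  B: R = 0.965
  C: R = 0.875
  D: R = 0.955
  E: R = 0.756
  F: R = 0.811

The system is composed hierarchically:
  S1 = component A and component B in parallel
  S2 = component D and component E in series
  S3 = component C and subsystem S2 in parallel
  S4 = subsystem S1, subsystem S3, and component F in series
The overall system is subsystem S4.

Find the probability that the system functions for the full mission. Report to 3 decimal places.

Parallel (A and B): 1 − (1 − 0.85000)(1 − 0.96500) = 0.99475
Series (D and E): 0.95500 × 0.75600 = 0.72198
Parallel (C and [0.72198]): 1 − (1 − 0.87500)(1 − 0.72198) = 0.96525
Series ([0.99475], [0.96525], and F): 0.99475 × 0.96525 × 0.81100 = 0.779

0.779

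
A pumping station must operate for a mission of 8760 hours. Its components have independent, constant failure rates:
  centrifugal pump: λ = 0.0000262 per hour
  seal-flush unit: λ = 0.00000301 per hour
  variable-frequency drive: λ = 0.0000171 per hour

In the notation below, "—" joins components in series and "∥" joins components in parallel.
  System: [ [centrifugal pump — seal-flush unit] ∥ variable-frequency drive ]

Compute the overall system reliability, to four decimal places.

0.9686

R(centrifugal pump) = exp(−0.0000262 × 8760) = 0.794921
R(seal-flush unit) = exp(−0.00000301 × 8760) = 0.973977
R(variable-frequency drive) = exp(−0.0000171 × 8760) = 0.860884
Series (centrifugal pump and seal-flush unit): 0.794921 × 0.973977 = 0.774235
Parallel ([0.774235] and variable-frequency drive): 1 − (1 − 0.774235)(1 − 0.860884) = 0.9686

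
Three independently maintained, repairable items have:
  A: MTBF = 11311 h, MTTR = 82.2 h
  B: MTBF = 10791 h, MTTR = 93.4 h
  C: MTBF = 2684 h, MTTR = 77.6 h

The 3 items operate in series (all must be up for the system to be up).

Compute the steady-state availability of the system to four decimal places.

A(A) = MTBF/(MTBF+MTTR) = 11311/(11311+82.2) = 0.992785
A(B) = MTBF/(MTBF+MTTR) = 10791/(10791+93.4) = 0.991419
A(C) = MTBF/(MTBF+MTTR) = 2684/(2684+77.6) = 0.971900
Series availability: 0.992785 × 0.991419 × 0.971900 = 0.9566

0.9566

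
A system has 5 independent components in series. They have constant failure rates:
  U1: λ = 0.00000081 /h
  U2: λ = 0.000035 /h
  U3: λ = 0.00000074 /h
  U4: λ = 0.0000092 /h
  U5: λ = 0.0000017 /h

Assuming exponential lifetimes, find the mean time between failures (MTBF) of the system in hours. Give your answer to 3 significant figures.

Series of exponential components: λ_sys = Σ λ_i
λ_sys = 0.00000081 + 0.000035 + 0.00000074 + 0.0000092 + 0.0000017 = 4.7450e-05 /h
MTBF = 1 / λ_sys = 21100 h

21100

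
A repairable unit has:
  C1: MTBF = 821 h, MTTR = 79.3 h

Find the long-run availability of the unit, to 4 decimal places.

0.9119

A(C1) = MTBF/(MTBF+MTTR) = 821/(821+79.3) = 0.9119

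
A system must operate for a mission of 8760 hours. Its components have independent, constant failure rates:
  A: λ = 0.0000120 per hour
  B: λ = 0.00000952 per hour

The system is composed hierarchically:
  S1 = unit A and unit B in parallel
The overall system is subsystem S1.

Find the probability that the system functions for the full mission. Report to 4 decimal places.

R(A) = exp(−0.0000120 × 8760) = 0.900216
R(B) = exp(−0.00000952 × 8760) = 0.919987
Parallel (A and B): 1 − (1 − 0.900216)(1 − 0.919987) = 0.9920

0.9920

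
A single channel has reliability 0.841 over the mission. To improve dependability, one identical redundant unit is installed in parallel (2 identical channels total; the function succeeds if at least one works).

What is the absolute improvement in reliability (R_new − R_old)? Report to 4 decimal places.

0.1337

R_before = 0.841
R_after = 1 − (1 − 0.841)^2 = 0.9747
ΔR = 0.9747 − 0.841 = 0.1337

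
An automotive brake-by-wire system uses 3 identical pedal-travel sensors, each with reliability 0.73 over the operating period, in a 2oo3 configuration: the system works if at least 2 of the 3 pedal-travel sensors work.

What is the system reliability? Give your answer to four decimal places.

R = Σ_{i=2}^{3} C(3,i) p^i (1−p)^{3−i} with p = 0.73
C(3,2)·0.73^2·0.27^1 = 0.431649
C(3,3)·0.73^3·0.27^0 = 0.389017
Sum = 0.8207

0.8207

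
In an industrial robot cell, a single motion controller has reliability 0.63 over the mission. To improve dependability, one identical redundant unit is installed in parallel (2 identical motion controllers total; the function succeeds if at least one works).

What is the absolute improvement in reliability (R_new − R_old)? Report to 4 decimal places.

0.2331

R_before = 0.63
R_after = 1 − (1 − 0.63)^2 = 0.8631
ΔR = 0.8631 − 0.63 = 0.2331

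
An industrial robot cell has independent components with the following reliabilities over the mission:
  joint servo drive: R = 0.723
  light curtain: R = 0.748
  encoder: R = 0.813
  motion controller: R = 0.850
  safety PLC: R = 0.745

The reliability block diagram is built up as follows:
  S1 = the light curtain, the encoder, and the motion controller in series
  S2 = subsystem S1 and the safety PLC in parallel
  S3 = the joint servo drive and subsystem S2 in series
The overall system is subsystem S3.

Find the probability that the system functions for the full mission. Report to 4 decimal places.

Series (light curtain, encoder, and motion controller): 0.748000 × 0.813000 × 0.850000 = 0.516905
Parallel ([0.516905] and safety PLC): 1 − (1 − 0.516905)(1 − 0.745000) = 0.876811
Series (joint servo drive and [0.876811]): 0.723000 × 0.876811 = 0.6339

0.6339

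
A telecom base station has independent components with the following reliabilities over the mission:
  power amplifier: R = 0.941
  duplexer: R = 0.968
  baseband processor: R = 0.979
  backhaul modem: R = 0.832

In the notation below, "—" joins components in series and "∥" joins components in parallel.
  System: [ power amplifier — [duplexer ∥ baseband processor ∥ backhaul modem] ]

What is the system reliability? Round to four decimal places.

0.9409

Parallel (duplexer, baseband processor, and backhaul modem): 1 − (1 − 0.968000)(1 − 0.979000)(1 − 0.832000) = 0.999887
Series (power amplifier and [0.999887]): 0.941000 × 0.999887 = 0.9409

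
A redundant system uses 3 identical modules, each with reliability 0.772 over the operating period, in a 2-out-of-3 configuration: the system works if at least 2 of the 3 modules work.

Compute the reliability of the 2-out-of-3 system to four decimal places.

R = Σ_{i=2}^{3} C(3,i) p^i (1−p)^{3−i} with p = 0.772
C(3,2)·0.772^2·0.228^1 = 0.407653
C(3,3)·0.772^3·0.228^0 = 0.460100
Sum = 0.8678

0.8678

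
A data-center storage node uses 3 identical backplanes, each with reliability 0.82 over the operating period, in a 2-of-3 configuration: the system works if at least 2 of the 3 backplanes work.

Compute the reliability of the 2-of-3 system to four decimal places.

0.9145

R = Σ_{i=2}^{3} C(3,i) p^i (1−p)^{3−i} with p = 0.82
C(3,2)·0.82^2·0.18^1 = 0.363096
C(3,3)·0.82^3·0.18^0 = 0.551368
Sum = 0.9145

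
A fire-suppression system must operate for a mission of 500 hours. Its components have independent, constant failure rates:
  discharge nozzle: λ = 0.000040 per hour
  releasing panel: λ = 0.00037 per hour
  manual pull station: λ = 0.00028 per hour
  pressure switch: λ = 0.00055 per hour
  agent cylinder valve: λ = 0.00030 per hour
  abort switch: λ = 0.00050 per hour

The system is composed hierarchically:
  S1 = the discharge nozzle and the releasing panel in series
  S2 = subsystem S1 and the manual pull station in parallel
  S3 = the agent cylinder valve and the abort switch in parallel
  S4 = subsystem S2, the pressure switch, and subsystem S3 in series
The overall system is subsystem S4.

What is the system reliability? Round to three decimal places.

R(discharge nozzle) = exp(−0.000040 × 500) = 0.98020
R(releasing panel) = exp(−0.00037 × 500) = 0.83110
R(manual pull station) = exp(−0.00028 × 500) = 0.86936
R(pressure switch) = exp(−0.00055 × 500) = 0.75957
R(agent cylinder valve) = exp(−0.00030 × 500) = 0.86071
R(abort switch) = exp(−0.00050 × 500) = 0.77880
Series (discharge nozzle and releasing panel): 0.98020 × 0.83110 = 0.81464
Parallel ([0.81464] and manual pull station): 1 − (1 − 0.81464)(1 − 0.86936) = 0.97578
Parallel (agent cylinder valve and abort switch): 1 − (1 − 0.86071)(1 − 0.77880) = 0.96919
Series ([0.97578], pressure switch, and [0.96919]): 0.97578 × 0.75957 × 0.96919 = 0.718

0.718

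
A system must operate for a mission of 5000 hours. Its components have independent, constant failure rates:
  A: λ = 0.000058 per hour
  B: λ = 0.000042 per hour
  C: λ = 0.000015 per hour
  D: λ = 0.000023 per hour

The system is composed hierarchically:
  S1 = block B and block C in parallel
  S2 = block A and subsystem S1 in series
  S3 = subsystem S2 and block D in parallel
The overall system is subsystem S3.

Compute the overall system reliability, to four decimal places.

R(A) = exp(−0.000058 × 5000) = 0.748264
R(B) = exp(−0.000042 × 5000) = 0.810584
R(C) = exp(−0.000015 × 5000) = 0.927743
R(D) = exp(−0.000023 × 5000) = 0.891366
Parallel (B and C): 1 − (1 − 0.810584)(1 − 0.927743) = 0.986313
Series (A and [0.986313]): 0.748264 × 0.986313 = 0.738023
Parallel ([0.738023] and D): 1 − (1 − 0.738023)(1 − 0.891366) = 0.9715

0.9715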